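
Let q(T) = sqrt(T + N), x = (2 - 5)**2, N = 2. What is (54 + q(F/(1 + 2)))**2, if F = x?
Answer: (54 + sqrt(5))**2 ≈ 3162.5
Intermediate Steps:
x = 9 (x = (-3)**2 = 9)
F = 9
q(T) = sqrt(2 + T) (q(T) = sqrt(T + 2) = sqrt(2 + T))
(54 + q(F/(1 + 2)))**2 = (54 + sqrt(2 + 9/(1 + 2)))**2 = (54 + sqrt(2 + 9/3))**2 = (54 + sqrt(2 + 9*(1/3)))**2 = (54 + sqrt(2 + 3))**2 = (54 + sqrt(5))**2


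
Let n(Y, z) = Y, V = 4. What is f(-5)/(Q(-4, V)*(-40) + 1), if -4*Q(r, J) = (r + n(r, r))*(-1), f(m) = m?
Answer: -5/81 ≈ -0.061728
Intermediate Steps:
Q(r, J) = r/2 (Q(r, J) = -(r + r)*(-1)/4 = -2*r*(-1)/4 = -(-1)*r/2 = r/2)
f(-5)/(Q(-4, V)*(-40) + 1) = -5/(((1/2)*(-4))*(-40) + 1) = -5/(-2*(-40) + 1) = -5/(80 + 1) = -5/81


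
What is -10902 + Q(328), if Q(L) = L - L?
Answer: -10902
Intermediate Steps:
Q(L) = 0
-10902 + Q(328) = -10902 + 0 = -10902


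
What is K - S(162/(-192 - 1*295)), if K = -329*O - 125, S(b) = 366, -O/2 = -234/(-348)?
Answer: -1408/29 ≈ -48.552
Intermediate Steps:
O = -39/29 (O = -(-468)/(-348) = -(-468)*(-1)/348 = -2*39/58 = -39/29 ≈ -1.3448)
K = 9206/29 (K = -329*(-39/29) - 125 = 12831/29 - 125 = 9206/29 ≈ 317.45)
K - S(162/(-192 - 1*295)) = 9206/29 - 1*366 = 9206/29 - 366 = -1408/29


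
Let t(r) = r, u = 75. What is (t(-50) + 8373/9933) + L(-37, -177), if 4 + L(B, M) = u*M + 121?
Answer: -43728897/3311 ≈ -13207.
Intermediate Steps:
L(B, M) = 117 + 75*M (L(B, M) = -4 + (75*M + 121) = -4 + (121 + 75*M) = 117 + 75*M)
(t(-50) + 8373/9933) + L(-37, -177) = (-50 + 8373/9933) + (117 + 75*(-177)) = (-50 + 8373*(1/9933)) + (117 - 13275) = (-50 + 2791/3311) - 13158 = -162759/3311 - 13158 = -43728897/3311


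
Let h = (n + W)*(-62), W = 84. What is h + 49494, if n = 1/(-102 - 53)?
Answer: 221432/5 ≈ 44286.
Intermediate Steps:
n = -1/155 (n = 1/(-155) = -1/155 ≈ -0.0064516)
h = -26038/5 (h = (-1/155 + 84)*(-62) = (13019/155)*(-62) = -26038/5 ≈ -5207.6)
h + 49494 = -26038/5 + 49494 = 221432/5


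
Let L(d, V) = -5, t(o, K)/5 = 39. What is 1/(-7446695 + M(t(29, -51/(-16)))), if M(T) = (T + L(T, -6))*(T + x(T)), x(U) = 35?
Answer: -1/7402995 ≈ -1.3508e-7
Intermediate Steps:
t(o, K) = 195 (t(o, K) = 5*39 = 195)
M(T) = (-5 + T)*(35 + T) (M(T) = (T - 5)*(T + 35) = (-5 + T)*(35 + T))
1/(-7446695 + M(t(29, -51/(-16)))) = 1/(-7446695 + (-175 + 195**2 + 30*195)) = 1/(-7446695 + (-175 + 38025 + 5850)) = 1/(-7446695 + 43700) = 1/(-7402995) = -1/7402995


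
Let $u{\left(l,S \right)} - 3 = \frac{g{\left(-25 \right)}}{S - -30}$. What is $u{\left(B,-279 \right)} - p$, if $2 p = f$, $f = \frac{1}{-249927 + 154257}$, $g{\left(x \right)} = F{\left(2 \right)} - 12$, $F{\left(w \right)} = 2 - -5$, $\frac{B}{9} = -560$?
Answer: $\frac{47962643}{15881220} \approx 3.0201$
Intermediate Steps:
$B = -5040$ ($B = 9 \left(-560\right) = -5040$)
$F{\left(w \right)} = 7$ ($F{\left(w \right)} = 2 + 5 = 7$)
$g{\left(x \right)} = -5$ ($g{\left(x \right)} = 7 - 12 = -5$)
$f = - \frac{1}{95670}$ ($f = \frac{1}{-95670} = - \frac{1}{95670} \approx -1.0453 \cdot 10^{-5}$)
$u{\left(l,S \right)} = 3 - \frac{5}{30 + S}$ ($u{\left(l,S \right)} = 3 - \frac{5}{S - -30} = 3 - \frac{5}{S + 30} = 3 - \frac{5}{30 + S}$)
$p = - \frac{1}{191340}$ ($p = \frac{1}{2} \left(- \frac{1}{95670}\right) = - \frac{1}{191340} \approx -5.2263 \cdot 10^{-6}$)
$u{\left(B,-279 \right)} - p = \frac{85 + 3 \left(-279\right)}{30 - 279} - - \frac{1}{191340} = \frac{85 - 837}{-249} + \frac{1}{191340} = \left(- \frac{1}{249}\right) \left(-752\right) + \frac{1}{191340} = \frac{752}{249} + \frac{1}{191340} = \frac{47962643}{15881220}$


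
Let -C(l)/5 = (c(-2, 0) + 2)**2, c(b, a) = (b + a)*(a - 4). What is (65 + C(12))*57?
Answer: -24795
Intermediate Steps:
c(b, a) = (-4 + a)*(a + b) (c(b, a) = (a + b)*(-4 + a) = (-4 + a)*(a + b))
C(l) = -500 (C(l) = -5*((0**2 - 4*0 - 4*(-2) + 0*(-2)) + 2)**2 = -5*((0 + 0 + 8 + 0) + 2)**2 = -5*(8 + 2)**2 = -5*10**2 = -5*100 = -500)
(65 + C(12))*57 = (65 - 500)*57 = -435*57 = -24795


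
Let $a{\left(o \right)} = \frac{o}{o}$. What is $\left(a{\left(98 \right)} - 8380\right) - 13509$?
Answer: $-21888$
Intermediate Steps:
$a{\left(o \right)} = 1$
$\left(a{\left(98 \right)} - 8380\right) - 13509 = \left(1 - 8380\right) - 13509 = -8379 - 13509 = -21888$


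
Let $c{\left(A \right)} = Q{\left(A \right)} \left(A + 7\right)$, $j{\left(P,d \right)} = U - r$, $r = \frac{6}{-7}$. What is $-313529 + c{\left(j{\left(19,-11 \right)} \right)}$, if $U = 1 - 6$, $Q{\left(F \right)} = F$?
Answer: $- \frac{15363501}{49} \approx -3.1354 \cdot 10^{5}$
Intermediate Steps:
$r = - \frac{6}{7}$ ($r = 6 \left(- \frac{1}{7}\right) = - \frac{6}{7} \approx -0.85714$)
$U = -5$
$j{\left(P,d \right)} = - \frac{29}{7}$ ($j{\left(P,d \right)} = -5 - - \frac{6}{7} = -5 + \frac{6}{7} = - \frac{29}{7}$)
$c{\left(A \right)} = A \left(7 + A\right)$ ($c{\left(A \right)} = A \left(A + 7\right) = A \left(7 + A\right)$)
$-313529 + c{\left(j{\left(19,-11 \right)} \right)} = -313529 - \frac{29 \left(7 - \frac{29}{7}\right)}{7} = -313529 - \frac{580}{49} = - \frac{15363501}{49}$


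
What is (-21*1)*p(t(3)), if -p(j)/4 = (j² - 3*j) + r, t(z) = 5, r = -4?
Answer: 504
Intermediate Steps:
p(j) = 16 - 4*j² + 12*j (p(j) = -4*((j² - 3*j) - 4) = -4*(-4 + j² - 3*j) = 16 - 4*j² + 12*j)
(-21*1)*p(t(3)) = (-21*1)*(16 - 4*5² + 12*5) = -21*(16 - 4*25 + 60) = -21*(16 - 100 + 60) = -21*(-24) = 504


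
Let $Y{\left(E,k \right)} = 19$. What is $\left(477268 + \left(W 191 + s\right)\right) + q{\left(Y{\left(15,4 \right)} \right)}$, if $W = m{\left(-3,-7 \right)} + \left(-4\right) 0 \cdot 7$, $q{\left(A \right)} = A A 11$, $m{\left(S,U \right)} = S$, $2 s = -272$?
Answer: $480530$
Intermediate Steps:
$s = -136$ ($s = \frac{1}{2} \left(-272\right) = -136$)
$q{\left(A \right)} = 11 A^{2}$ ($q{\left(A \right)} = A^{2} \cdot 11 = 11 A^{2}$)
$W = -3$ ($W = -3 + \left(-4\right) 0 \cdot 7 = -3 + 0 \cdot 7 = -3 + 0 = -3$)
$\left(477268 + \left(W 191 + s\right)\right) + q{\left(Y{\left(15,4 \right)} \right)} = \left(477268 - 709\right) + 11 \cdot 19^{2} = \left(477268 - 709\right) + 11 \cdot 361 = \left(477268 - 709\right) + 3971 = 476559 + 3971 = 480530$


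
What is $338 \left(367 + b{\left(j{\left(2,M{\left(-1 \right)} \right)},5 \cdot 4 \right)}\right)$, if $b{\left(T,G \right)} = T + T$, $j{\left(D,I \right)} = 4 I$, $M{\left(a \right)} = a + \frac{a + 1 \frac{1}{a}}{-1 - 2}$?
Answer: $\frac{369434}{3} \approx 1.2314 \cdot 10^{5}$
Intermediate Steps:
$M{\left(a \right)} = - \frac{1}{3 a} + \frac{2 a}{3}$ ($M{\left(a \right)} = a + \frac{a + \frac{1}{a}}{-3} = a + \left(a + \frac{1}{a}\right) \left(- \frac{1}{3}\right) = a - \left(\frac{a}{3} + \frac{1}{3 a}\right) = - \frac{1}{3 a} + \frac{2 a}{3}$)
$b{\left(T,G \right)} = 2 T$
$338 \left(367 + b{\left(j{\left(2,M{\left(-1 \right)} \right)},5 \cdot 4 \right)}\right) = 338 \left(367 + 2 \cdot 4 \frac{-1 + 2 \left(-1\right)^{2}}{3 \left(-1\right)}\right) = 338 \left(367 + 2 \cdot 4 \cdot \frac{1}{3} \left(-1\right) \left(-1 + 2 \cdot 1\right)\right) = 338 \left(367 + 2 \cdot 4 \cdot \frac{1}{3} \left(-1\right) \left(-1 + 2\right)\right) = 338 \left(367 + 2 \cdot 4 \cdot \frac{1}{3} \left(-1\right) 1\right) = 338 \left(367 + 2 \cdot 4 \left(- \frac{1}{3}\right)\right) = 338 \left(367 + 2 \left(- \frac{4}{3}\right)\right) = 338 \left(367 - \frac{8}{3}\right) = 338 \cdot \frac{1093}{3} = \frac{369434}{3}$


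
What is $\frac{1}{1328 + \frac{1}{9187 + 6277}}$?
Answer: $\frac{15464}{20536193} \approx 0.00075301$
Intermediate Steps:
$\frac{1}{1328 + \frac{1}{9187 + 6277}} = \frac{1}{1328 + \frac{1}{15464}} = \frac{1}{\frac{20536193}{15464}} = \frac{15464}{20536193}$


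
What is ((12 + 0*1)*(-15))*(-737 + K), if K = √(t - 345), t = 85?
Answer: 132660 - 360*I*√65 ≈ 1.3266e+5 - 2902.4*I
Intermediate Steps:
K = 2*I*√65 (K = √(85 - 345) = √(-260) = 2*I*√65 ≈ 16.125*I)
((12 + 0*1)*(-15))*(-737 + K) = ((12 + 0*1)*(-15))*(-737 + 2*I*√65) = ((12 + 0)*(-15))*(-737 + 2*I*√65) = (12*(-15))*(-737 + 2*I*√65) = -180*(-737 + 2*I*√65) = 132660 - 360*I*√65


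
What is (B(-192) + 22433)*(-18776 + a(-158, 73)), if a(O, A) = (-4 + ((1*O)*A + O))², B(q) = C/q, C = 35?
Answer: 73639388752705/24 ≈ 3.0683e+12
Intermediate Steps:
B(q) = 35/q
a(O, A) = (-4 + O + A*O)² (a(O, A) = (-4 + (O*A + O))² = (-4 + (A*O + O))² = (-4 + (O + A*O))² = (-4 + O + A*O)²)
(B(-192) + 22433)*(-18776 + a(-158, 73)) = (35/(-192) + 22433)*(-18776 + (-4 - 158 + 73*(-158))²) = (35*(-1/192) + 22433)*(-18776 + (-4 - 158 - 11534)²) = (-35/192 + 22433)*(-18776 + (-11696)²) = 4307101*(-18776 + 136796416)/192 = (4307101/192)*136777640 = 73639388752705/24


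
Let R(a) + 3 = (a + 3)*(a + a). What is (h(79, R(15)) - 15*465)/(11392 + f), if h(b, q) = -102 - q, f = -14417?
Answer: 7614/3025 ≈ 2.5170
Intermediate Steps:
R(a) = -3 + 2*a*(3 + a) (R(a) = -3 + (a + 3)*(a + a) = -3 + (3 + a)*(2*a) = -3 + 2*a*(3 + a))
(h(79, R(15)) - 15*465)/(11392 + f) = ((-102 - (-3 + 2*15**2 + 6*15)) - 15*465)/(11392 - 14417) = ((-102 - (-3 + 2*225 + 90)) - 6975)/(-3025) = ((-102 - (-3 + 450 + 90)) - 6975)*(-1/3025) = ((-102 - 1*537) - 6975)*(-1/3025) = ((-102 - 537) - 6975)*(-1/3025) = (-639 - 6975)*(-1/3025) = -7614*(-1/3025) = 7614/3025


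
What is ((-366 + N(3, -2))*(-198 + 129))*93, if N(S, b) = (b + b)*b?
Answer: 2297286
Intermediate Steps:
N(S, b) = 2*b**2 (N(S, b) = (2*b)*b = 2*b**2)
((-366 + N(3, -2))*(-198 + 129))*93 = ((-366 + 2*(-2)**2)*(-198 + 129))*93 = ((-366 + 2*4)*(-69))*93 = ((-366 + 8)*(-69))*93 = -358*(-69)*93 = 24702*93 = 2297286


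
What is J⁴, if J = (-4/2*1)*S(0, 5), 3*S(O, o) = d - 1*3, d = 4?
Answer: 16/81 ≈ 0.19753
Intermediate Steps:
S(O, o) = ⅓ (S(O, o) = (4 - 1*3)/3 = (4 - 3)/3 = (⅓)*1 = ⅓)
J = -⅔ (J = (-4/2*1)*(⅓) = (-4*½*1)*(⅓) = -2*1*(⅓) = -2*⅓ = -⅔ ≈ -0.66667)
J⁴ = (-⅔)⁴ = 16/81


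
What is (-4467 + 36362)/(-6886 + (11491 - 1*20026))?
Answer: -31895/15421 ≈ -2.0683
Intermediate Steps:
(-4467 + 36362)/(-6886 + (11491 - 1*20026)) = 31895/(-6886 + (11491 - 20026)) = 31895/(-6886 - 8535) = 31895/(-15421) = 31895*(-1/15421) = -31895/15421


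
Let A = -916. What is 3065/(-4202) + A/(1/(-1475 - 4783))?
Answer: 24087239191/4202 ≈ 5.7323e+6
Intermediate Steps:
3065/(-4202) + A/(1/(-1475 - 4783)) = 3065/(-4202) - 916/(1/(-1475 - 4783)) = 3065*(-1/4202) - 916/(1/(-6258)) = -3065/4202 - 916/(-1/6258) = -3065/4202 - 916*(-6258) = -3065/4202 + 5732328 = 24087239191/4202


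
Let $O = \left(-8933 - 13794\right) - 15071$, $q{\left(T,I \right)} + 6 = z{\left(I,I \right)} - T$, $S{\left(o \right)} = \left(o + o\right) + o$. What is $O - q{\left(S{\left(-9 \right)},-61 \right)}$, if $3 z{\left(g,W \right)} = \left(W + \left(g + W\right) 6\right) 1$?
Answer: $- \frac{112664}{3} \approx -37555.0$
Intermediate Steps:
$z{\left(g,W \right)} = 2 g + \frac{7 W}{3}$ ($z{\left(g,W \right)} = \frac{\left(W + \left(g + W\right) 6\right) 1}{3} = \frac{\left(W + \left(W + g\right) 6\right) 1}{3} = \frac{\left(W + \left(6 W + 6 g\right)\right) 1}{3} = \frac{\left(6 g + 7 W\right) 1}{3} = \frac{6 g + 7 W}{3} = 2 g + \frac{7 W}{3}$)
$S{\left(o \right)} = 3 o$ ($S{\left(o \right)} = 2 o + o = 3 o$)
$q{\left(T,I \right)} = -6 - T + \frac{13 I}{3}$ ($q{\left(T,I \right)} = -6 + \left(\left(2 I + \frac{7 I}{3}\right) - T\right) = -6 + \left(\frac{13 I}{3} - T\right) = -6 + \left(- T + \frac{13 I}{3}\right) = -6 - T + \frac{13 I}{3}$)
$O = -37798$ ($O = -22727 - 15071 = -37798$)
$O - q{\left(S{\left(-9 \right)},-61 \right)} = -37798 - \left(-6 - 3 \left(-9\right) + \frac{13}{3} \left(-61\right)\right) = -37798 - \left(-6 - -27 - \frac{793}{3}\right) = -37798 - \left(-6 + 27 - \frac{793}{3}\right) = -37798 - - \frac{730}{3} = -37798 + \frac{730}{3} = - \frac{112664}{3}$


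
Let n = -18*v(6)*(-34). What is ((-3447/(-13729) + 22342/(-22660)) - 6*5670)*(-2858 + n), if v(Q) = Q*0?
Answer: 7562140366791521/77774785 ≈ 9.7231e+7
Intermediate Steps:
v(Q) = 0
n = 0 (n = -18*0*(-34) = 0*(-34) = 0)
((-3447/(-13729) + 22342/(-22660)) - 6*5670)*(-2858 + n) = ((-3447/(-13729) + 22342/(-22660)) - 6*5670)*(-2858 + 0) = ((-3447*(-1/13729) + 22342*(-1/22660)) - 34020)*(-2858) = ((3447/13729 - 11171/11330) - 34020)*(-2858) = (-114312149/155549570 - 34020)*(-2858) = -5291910683549/155549570*(-2858) = 7562140366791521/77774785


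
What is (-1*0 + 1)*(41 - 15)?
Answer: 26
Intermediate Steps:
(-1*0 + 1)*(41 - 15) = (0 + 1)*26 = 1*26 = 26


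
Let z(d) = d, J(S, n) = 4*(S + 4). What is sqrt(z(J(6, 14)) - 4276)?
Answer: 2*I*sqrt(1059) ≈ 65.085*I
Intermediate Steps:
J(S, n) = 16 + 4*S (J(S, n) = 4*(4 + S) = 16 + 4*S)
sqrt(z(J(6, 14)) - 4276) = sqrt((16 + 4*6) - 4276) = sqrt((16 + 24) - 4276) = sqrt(40 - 4276) = sqrt(-4236) = 2*I*sqrt(1059)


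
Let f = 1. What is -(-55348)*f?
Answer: 55348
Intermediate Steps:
-(-55348)*f = -(-55348) = -137*(-404) = 55348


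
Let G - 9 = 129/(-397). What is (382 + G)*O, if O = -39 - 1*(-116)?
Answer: 11942546/397 ≈ 30082.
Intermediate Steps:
G = 3444/397 (G = 9 + 129/(-397) = 9 + 129*(-1/397) = 9 - 129/397 = 3444/397 ≈ 8.6751)
O = 77 (O = -39 + 116 = 77)
(382 + G)*O = (382 + 3444/397)*77 = (155098/397)*77 = 11942546/397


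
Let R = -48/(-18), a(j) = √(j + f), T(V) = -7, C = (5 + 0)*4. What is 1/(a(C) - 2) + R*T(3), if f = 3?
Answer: -1058/57 + √23/19 ≈ -18.309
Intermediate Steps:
C = 20 (C = 5*4 = 20)
a(j) = √(3 + j) (a(j) = √(j + 3) = √(3 + j))
R = 8/3 (R = -48*(-1/18) = 8/3 ≈ 2.6667)
1/(a(C) - 2) + R*T(3) = 1/(√(3 + 20) - 2) + (8/3)*(-7) = 1/(√23 - 2) - 56/3 = 1/(-2 + √23) - 56/3 = -56/3 + 1/(-2 + √23)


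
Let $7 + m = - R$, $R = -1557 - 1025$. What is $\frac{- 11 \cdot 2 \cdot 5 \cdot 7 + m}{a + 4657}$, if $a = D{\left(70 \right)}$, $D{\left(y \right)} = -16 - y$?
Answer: $\frac{1805}{4571} \approx 0.39488$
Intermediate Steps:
$R = -2582$ ($R = -1557 - 1025 = -2582$)
$a = -86$ ($a = -16 - 70 = -86$)
$m = 2575$ ($m = -7 - -2582 = -7 + 2582 = 2575$)
$\frac{- 11 \cdot 2 \cdot 5 \cdot 7 + m}{a + 4657} = \frac{- 11 \cdot 2 \cdot 5 \cdot 7 + 2575}{-86 + 4657} = \frac{\left(-11\right) 10 \cdot 7 + 2575}{4571} = \left(\left(-110\right) 7 + 2575\right) \frac{1}{4571} = \left(-770 + 2575\right) \frac{1}{4571} = 1805 \cdot \frac{1}{4571} = \frac{1805}{4571}$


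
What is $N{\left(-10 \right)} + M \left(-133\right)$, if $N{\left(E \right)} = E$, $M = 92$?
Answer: $-12246$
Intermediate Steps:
$N{\left(-10 \right)} + M \left(-133\right) = -10 + 92 \left(-133\right) = -10 - 12236 = -12246$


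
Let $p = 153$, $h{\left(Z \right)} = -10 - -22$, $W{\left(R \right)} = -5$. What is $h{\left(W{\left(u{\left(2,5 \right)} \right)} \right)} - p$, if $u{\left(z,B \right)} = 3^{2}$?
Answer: $-141$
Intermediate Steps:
$u{\left(z,B \right)} = 9$
$h{\left(Z \right)} = 12$ ($h{\left(Z \right)} = -10 + 22 = 12$)
$h{\left(W{\left(u{\left(2,5 \right)} \right)} \right)} - p = 12 - 153 = -141$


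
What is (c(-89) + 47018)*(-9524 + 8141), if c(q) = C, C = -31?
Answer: -64983021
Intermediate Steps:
c(q) = -31
(c(-89) + 47018)*(-9524 + 8141) = (-31 + 47018)*(-9524 + 8141) = 46987*(-1383) = -64983021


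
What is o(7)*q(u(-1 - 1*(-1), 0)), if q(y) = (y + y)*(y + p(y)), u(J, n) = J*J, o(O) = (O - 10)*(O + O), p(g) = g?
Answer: 0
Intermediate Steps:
o(O) = 2*O*(-10 + O) (o(O) = (-10 + O)*(2*O) = 2*O*(-10 + O))
u(J, n) = J**2
q(y) = 4*y**2 (q(y) = (y + y)*(y + y) = (2*y)*(2*y) = 4*y**2)
o(7)*q(u(-1 - 1*(-1), 0)) = (2*7*(-10 + 7))*(4*((-1 - 1*(-1))**2)**2) = (2*7*(-3))*(4*((-1 + 1)**2)**2) = -168*(0**2)**2 = -168*0**2 = -168*0 = -42*0 = 0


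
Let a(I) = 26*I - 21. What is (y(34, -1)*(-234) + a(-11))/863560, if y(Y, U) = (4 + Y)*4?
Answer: -7175/172712 ≈ -0.041543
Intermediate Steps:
a(I) = -21 + 26*I
y(Y, U) = 16 + 4*Y
(y(34, -1)*(-234) + a(-11))/863560 = ((16 + 4*34)*(-234) + (-21 + 26*(-11)))/863560 = ((16 + 136)*(-234) + (-21 - 286))*(1/863560) = (152*(-234) - 307)*(1/863560) = (-35568 - 307)*(1/863560) = -35875*1/863560 = -7175/172712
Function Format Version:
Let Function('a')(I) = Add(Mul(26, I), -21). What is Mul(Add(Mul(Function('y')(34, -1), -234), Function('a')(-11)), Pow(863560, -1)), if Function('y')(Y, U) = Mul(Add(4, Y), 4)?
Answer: Rational(-7175, 172712) ≈ -0.041543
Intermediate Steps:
Function('a')(I) = Add(-21, Mul(26, I))
Function('y')(Y, U) = Add(16, Mul(4, Y))
Mul(Add(Mul(Function('y')(34, -1), -234), Function('a')(-11)), Pow(863560, -1)) = Mul(Add(Mul(Add(16, Mul(4, 34)), -234), Add(-21, Mul(26, -11))), Pow(863560, -1)) = Mul(Add(Mul(Add(16, 136), -234), Add(-21, -286)), Rational(1, 863560)) = Mul(Add(Mul(152, -234), -307), Rational(1, 863560)) = Mul(Add(-35568, -307), Rational(1, 863560)) = Mul(-35875, Rational(1, 863560)) = Rational(-7175, 172712)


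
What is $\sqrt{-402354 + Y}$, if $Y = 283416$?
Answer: $i \sqrt{118938} \approx 344.87 i$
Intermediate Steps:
$\sqrt{-402354 + Y} = \sqrt{-402354 + 283416} = \sqrt{-118938} = i \sqrt{118938}$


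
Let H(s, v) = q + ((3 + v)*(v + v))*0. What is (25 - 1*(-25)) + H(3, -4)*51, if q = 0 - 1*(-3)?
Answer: 203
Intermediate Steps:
q = 3 (q = 0 + 3 = 3)
H(s, v) = 3 (H(s, v) = 3 + ((3 + v)*(v + v))*0 = 3 + ((3 + v)*(2*v))*0 = 3 + (2*v*(3 + v))*0 = 3 + 0 = 3)
(25 - 1*(-25)) + H(3, -4)*51 = (25 - 1*(-25)) + 3*51 = (25 + 25) + 153 = 50 + 153 = 203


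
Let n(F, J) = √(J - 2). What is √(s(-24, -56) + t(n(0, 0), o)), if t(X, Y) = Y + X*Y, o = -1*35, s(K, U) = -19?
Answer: √(-54 - 35*I*√2) ≈ 3.1027 - 7.9766*I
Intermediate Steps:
n(F, J) = √(-2 + J)
o = -35
√(s(-24, -56) + t(n(0, 0), o)) = √(-19 - 35*(1 + √(-2 + 0))) = √(-19 - 35*(1 + √(-2))) = √(-19 - 35*(1 + I*√2)) = √(-19 + (-35 - 35*I*√2)) = √(-54 - 35*I*√2)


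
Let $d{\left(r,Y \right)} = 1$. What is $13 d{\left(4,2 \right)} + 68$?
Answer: $81$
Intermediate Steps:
$13 d{\left(4,2 \right)} + 68 = 13 \cdot 1 + 68 = 13 + 68 = 81$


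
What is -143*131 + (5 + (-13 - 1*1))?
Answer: -18742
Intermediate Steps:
-143*131 + (5 + (-13 - 1*1)) = -18733 + (5 + (-13 - 1)) = -18733 + (5 - 14) = -18733 - 9 = -18742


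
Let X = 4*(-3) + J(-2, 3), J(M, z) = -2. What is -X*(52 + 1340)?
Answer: 19488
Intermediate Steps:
X = -14 (X = 4*(-3) - 2 = -12 - 2 = -14)
-X*(52 + 1340) = -(-14)*(52 + 1340) = -(-14)*1392 = -1*(-19488) = 19488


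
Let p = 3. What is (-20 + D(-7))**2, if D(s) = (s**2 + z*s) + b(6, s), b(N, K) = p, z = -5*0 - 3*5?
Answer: 18769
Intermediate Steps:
z = -15 (z = 0 - 15 = -15)
b(N, K) = 3
D(s) = 3 + s**2 - 15*s (D(s) = (s**2 - 15*s) + 3 = 3 + s**2 - 15*s)
(-20 + D(-7))**2 = (-20 + (3 + (-7)**2 - 15*(-7)))**2 = (-20 + (3 + 49 + 105))**2 = (-20 + 157)**2 = 137**2 = 18769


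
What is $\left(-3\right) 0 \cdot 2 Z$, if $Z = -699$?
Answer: $0$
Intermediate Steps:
$\left(-3\right) 0 \cdot 2 Z = \left(-3\right) 0 \cdot 2 \left(-699\right) = 0 \cdot 2 \left(-699\right) = 0 \left(-699\right) = 0$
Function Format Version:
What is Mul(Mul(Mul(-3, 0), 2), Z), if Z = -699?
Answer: 0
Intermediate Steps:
Mul(Mul(Mul(-3, 0), 2), Z) = Mul(Mul(Mul(-3, 0), 2), -699) = Mul(Mul(0, 2), -699) = Mul(0, -699) = 0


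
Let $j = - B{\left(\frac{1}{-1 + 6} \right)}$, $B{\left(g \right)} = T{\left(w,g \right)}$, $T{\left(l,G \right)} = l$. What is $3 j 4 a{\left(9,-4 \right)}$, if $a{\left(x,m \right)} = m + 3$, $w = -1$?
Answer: $-12$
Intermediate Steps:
$B{\left(g \right)} = -1$
$j = 1$ ($j = \left(-1\right) \left(-1\right) = 1$)
$a{\left(x,m \right)} = 3 + m$
$3 j 4 a{\left(9,-4 \right)} = 3 \cdot 1 \cdot 4 \left(3 - 4\right) = 3 \cdot 4 \left(-1\right) = 12 \left(-1\right) = -12$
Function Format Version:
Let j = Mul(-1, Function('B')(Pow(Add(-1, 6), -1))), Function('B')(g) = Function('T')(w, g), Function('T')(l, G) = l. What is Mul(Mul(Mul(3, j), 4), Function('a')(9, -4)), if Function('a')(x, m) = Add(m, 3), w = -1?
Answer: -12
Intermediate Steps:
Function('B')(g) = -1
j = 1 (j = Mul(-1, -1) = 1)
Function('a')(x, m) = Add(3, m)
Mul(Mul(Mul(3, j), 4), Function('a')(9, -4)) = Mul(Mul(Mul(3, 1), 4), Add(3, -4)) = Mul(Mul(3, 4), -1) = Mul(12, -1) = -12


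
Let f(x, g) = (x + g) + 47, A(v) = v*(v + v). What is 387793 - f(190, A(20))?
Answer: 386756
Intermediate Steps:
A(v) = 2*v² (A(v) = v*(2*v) = 2*v²)
f(x, g) = 47 + g + x (f(x, g) = (g + x) + 47 = 47 + g + x)
387793 - f(190, A(20)) = 387793 - (47 + 2*20² + 190) = 387793 - (47 + 2*400 + 190) = 387793 - (47 + 800 + 190) = 387793 - 1*1037 = 387793 - 1037 = 386756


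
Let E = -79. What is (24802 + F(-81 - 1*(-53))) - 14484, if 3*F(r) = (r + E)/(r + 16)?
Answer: 371555/36 ≈ 10321.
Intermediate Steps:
F(r) = (-79 + r)/(3*(16 + r)) (F(r) = ((r - 79)/(r + 16))/3 = ((-79 + r)/(16 + r))/3 = (-79 + r)/(3*(16 + r)))
(24802 + F(-81 - 1*(-53))) - 14484 = (24802 + (-79 + (-81 - 1*(-53)))/(3*(16 + (-81 - 1*(-53))))) - 14484 = (24802 + (-79 + (-81 + 53))/(3*(16 + (-81 + 53)))) - 14484 = (24802 + (-79 - 28)/(3*(16 - 28))) - 14484 = (24802 + (⅓)*(-107)/(-12)) - 14484 = (24802 + (⅓)*(-1/12)*(-107)) - 14484 = (24802 + 107/36) - 14484 = 892979/36 - 14484 = 371555/36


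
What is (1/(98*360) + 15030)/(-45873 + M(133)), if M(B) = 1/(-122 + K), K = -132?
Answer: -67342816927/205536746520 ≈ -0.32764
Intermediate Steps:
M(B) = -1/254 (M(B) = 1/(-122 - 132) = 1/(-254) = -1/254)
(1/(98*360) + 15030)/(-45873 + M(133)) = (1/(98*360) + 15030)/(-45873 - 1/254) = (1/35280 + 15030)/(-11651743/254) = (1/35280 + 15030)*(-254/11651743) = (530258401/35280)*(-254/11651743) = -67342816927/205536746520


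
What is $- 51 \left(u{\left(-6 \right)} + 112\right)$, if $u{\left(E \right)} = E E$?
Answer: $-7548$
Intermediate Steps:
$u{\left(E \right)} = E^{2}$
$- 51 \left(u{\left(-6 \right)} + 112\right) = - 51 \left(\left(-6\right)^{2} + 112\right) = - 51 \left(36 + 112\right) = \left(-51\right) 148 = -7548$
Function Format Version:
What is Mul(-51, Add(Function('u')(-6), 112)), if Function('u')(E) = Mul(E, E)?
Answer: -7548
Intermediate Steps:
Function('u')(E) = Pow(E, 2)
Mul(-51, Add(Function('u')(-6), 112)) = Mul(-51, Add(Pow(-6, 2), 112)) = Mul(-51, Add(36, 112)) = Mul(-51, 148) = -7548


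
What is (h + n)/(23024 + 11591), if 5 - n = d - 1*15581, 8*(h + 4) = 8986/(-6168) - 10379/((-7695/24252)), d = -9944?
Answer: 624709040453/730188194400 ≈ 0.85555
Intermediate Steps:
h = 86164923653/21094560 (h = -4 + (8986/(-6168) - 10379/((-7695/24252)))/8 = -4 + (8986*(-1/6168) - 10379/((-7695*1/24252)))/8 = -4 + (-4493/3084 - 10379/(-2565/8084))/8 = -4 + (-4493/3084 - 10379*(-8084/2565))/8 = -4 + (-4493/3084 + 83903836/2565)/8 = -4 + (1/8)*(86249301893/2636820) = -4 + 86249301893/21094560 = 86164923653/21094560 ≈ 4084.7)
n = 25530 (n = 5 - (-9944 - 1*15581) = 5 - (-9944 - 15581) = 5 - 1*(-25525) = 5 + 25525 = 25530)
(h + n)/(23024 + 11591) = (86164923653/21094560 + 25530)/(23024 + 11591) = (624709040453/21094560)/34615 = (624709040453/21094560)*(1/34615) = 624709040453/730188194400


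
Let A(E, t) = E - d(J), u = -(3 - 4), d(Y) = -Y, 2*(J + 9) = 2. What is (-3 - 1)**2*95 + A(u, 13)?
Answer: 1513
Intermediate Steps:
J = -8 (J = -9 + (1/2)*2 = -9 + 1 = -8)
u = 1 (u = -1*(-1) = 1)
A(E, t) = -8 + E (A(E, t) = E - (-1)*(-8) = E - 1*8 = E - 8 = -8 + E)
(-3 - 1)**2*95 + A(u, 13) = (-3 - 1)**2*95 + (-8 + 1) = (-4)**2*95 - 7 = 16*95 - 7 = 1520 - 7 = 1513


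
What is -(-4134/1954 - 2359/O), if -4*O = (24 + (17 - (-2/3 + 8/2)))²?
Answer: -56577225/12475313 ≈ -4.5351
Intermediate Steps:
O = -12769/36 (O = -(24 + (17 - (-2/3 + 8/2)))²/4 = -(24 + (17 - (-2*⅓ + 8*(½))))²/4 = -(24 + (17 - (-⅔ + 4)))²/4 = -(24 + (17 - 1*10/3))²/4 = -(24 + (17 - 10/3))²/4 = -(24 + 41/3)²/4 = -(113/3)²/4 = -¼*12769/9 = -12769/36 ≈ -354.69)
-(-4134/1954 - 2359/O) = -(-4134/1954 - 2359/(-12769/36)) = -(-4134*1/1954 - 2359*(-36/12769)) = -(-2067/977 + 84924/12769) = -1*56577225/12475313 = -56577225/12475313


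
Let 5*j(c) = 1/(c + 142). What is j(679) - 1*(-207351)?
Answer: 851175856/4105 ≈ 2.0735e+5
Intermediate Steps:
j(c) = 1/(5*(142 + c)) (j(c) = 1/(5*(c + 142)) = 1/(5*(142 + c)))
j(679) - 1*(-207351) = 1/(5*(142 + 679)) - 1*(-207351) = (⅕)/821 + 207351 = (⅕)*(1/821) + 207351 = 1/4105 + 207351 = 851175856/4105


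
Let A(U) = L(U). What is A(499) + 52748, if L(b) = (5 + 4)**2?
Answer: 52829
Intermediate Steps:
L(b) = 81 (L(b) = 9**2 = 81)
A(U) = 81
A(499) + 52748 = 81 + 52748 = 52829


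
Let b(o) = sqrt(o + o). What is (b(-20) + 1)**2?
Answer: -39 + 4*I*sqrt(10) ≈ -39.0 + 12.649*I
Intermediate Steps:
b(o) = sqrt(2)*sqrt(o) (b(o) = sqrt(2*o) = sqrt(2)*sqrt(o))
(b(-20) + 1)**2 = (sqrt(2)*sqrt(-20) + 1)**2 = (sqrt(2)*(2*I*sqrt(5)) + 1)**2 = (2*I*sqrt(10) + 1)**2 = (1 + 2*I*sqrt(10))**2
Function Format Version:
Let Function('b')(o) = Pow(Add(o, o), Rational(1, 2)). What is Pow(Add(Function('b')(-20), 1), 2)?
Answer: Add(-39, Mul(4, I, Pow(10, Rational(1, 2)))) ≈ Add(-39.000, Mul(12.649, I))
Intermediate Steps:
Function('b')(o) = Mul(Pow(2, Rational(1, 2)), Pow(o, Rational(1, 2))) (Function('b')(o) = Pow(Mul(2, o), Rational(1, 2)) = Mul(Pow(2, Rational(1, 2)), Pow(o, Rational(1, 2))))
Pow(Add(Function('b')(-20), 1), 2) = Pow(Add(Mul(Pow(2, Rational(1, 2)), Pow(-20, Rational(1, 2))), 1), 2) = Pow(Add(Mul(Pow(2, Rational(1, 2)), Mul(2, I, Pow(5, Rational(1, 2)))), 1), 2) = Pow(Add(Mul(2, I, Pow(10, Rational(1, 2))), 1), 2) = Pow(Add(1, Mul(2, I, Pow(10, Rational(1, 2)))), 2)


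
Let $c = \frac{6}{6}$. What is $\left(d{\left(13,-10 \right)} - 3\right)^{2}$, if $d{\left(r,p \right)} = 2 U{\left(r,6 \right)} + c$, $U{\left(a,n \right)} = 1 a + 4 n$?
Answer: $5184$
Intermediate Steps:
$c = 1$ ($c = 6 \cdot \frac{1}{6} = 1$)
$U{\left(a,n \right)} = a + 4 n$
$d{\left(r,p \right)} = 49 + 2 r$ ($d{\left(r,p \right)} = 2 \left(r + 4 \cdot 6\right) + 1 = 2 \left(r + 24\right) + 1 = 2 \left(24 + r\right) + 1 = \left(48 + 2 r\right) + 1 = 49 + 2 r$)
$\left(d{\left(13,-10 \right)} - 3\right)^{2} = \left(\left(49 + 2 \cdot 13\right) - 3\right)^{2} = \left(\left(49 + 26\right) - 3\right)^{2} = \left(75 - 3\right)^{2} = 72^{2} = 5184$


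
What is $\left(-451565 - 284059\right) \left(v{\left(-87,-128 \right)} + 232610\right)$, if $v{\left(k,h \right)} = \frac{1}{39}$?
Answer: $- \frac{2224475727528}{13} \approx -1.7111 \cdot 10^{11}$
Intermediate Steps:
$v{\left(k,h \right)} = \frac{1}{39}$
$\left(-451565 - 284059\right) \left(v{\left(-87,-128 \right)} + 232610\right) = \left(-451565 - 284059\right) \left(\frac{1}{39} + 232610\right) = \left(-735624\right) \frac{9071791}{39} = - \frac{2224475727528}{13}$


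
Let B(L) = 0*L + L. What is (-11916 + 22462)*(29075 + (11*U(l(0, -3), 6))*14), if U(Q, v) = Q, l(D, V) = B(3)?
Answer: 311497202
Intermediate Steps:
B(L) = L (B(L) = 0 + L = L)
l(D, V) = 3
(-11916 + 22462)*(29075 + (11*U(l(0, -3), 6))*14) = (-11916 + 22462)*(29075 + (11*3)*14) = 10546*(29075 + 33*14) = 10546*(29075 + 462) = 10546*29537 = 311497202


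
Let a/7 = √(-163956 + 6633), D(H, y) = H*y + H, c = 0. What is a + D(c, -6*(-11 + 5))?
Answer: 1603*I*√3 ≈ 2776.5*I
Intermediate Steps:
D(H, y) = H + H*y
a = 1603*I*√3 (a = 7*√(-163956 + 6633) = 7*√(-157323) = 7*(229*I*√3) = 1603*I*√3 ≈ 2776.5*I)
a + D(c, -6*(-11 + 5)) = 1603*I*√3 + 0*(1 - 6*(-11 + 5)) = 1603*I*√3 + 0*(1 - 6*(-6)) = 1603*I*√3 + 0*(1 + 36) = 1603*I*√3 + 0*37 = 1603*I*√3 + 0 = 1603*I*√3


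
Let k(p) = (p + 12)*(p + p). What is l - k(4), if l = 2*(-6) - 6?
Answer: -146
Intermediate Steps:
l = -18 (l = -12 - 6 = -18)
k(p) = 2*p*(12 + p) (k(p) = (12 + p)*(2*p) = 2*p*(12 + p))
l - k(4) = -18 - 2*4*(12 + 4) = -18 - 2*4*16 = -18 - 1*128 = -18 - 128 = -146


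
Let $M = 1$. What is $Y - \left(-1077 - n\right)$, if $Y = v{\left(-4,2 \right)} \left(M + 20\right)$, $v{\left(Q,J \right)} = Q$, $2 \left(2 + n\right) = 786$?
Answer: $1384$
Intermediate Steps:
$n = 391$ ($n = -2 + \frac{1}{2} \cdot 786 = -2 + 393 = 391$)
$Y = -84$ ($Y = - 4 \left(1 + 20\right) = \left(-4\right) 21 = -84$)
$Y - \left(-1077 - n\right) = -84 - \left(-1077 - 391\right) = -84 - -1468 = -84 + 1468 = 1384$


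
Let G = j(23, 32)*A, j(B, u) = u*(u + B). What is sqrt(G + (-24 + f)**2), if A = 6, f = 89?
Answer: sqrt(14785) ≈ 121.59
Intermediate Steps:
j(B, u) = u*(B + u)
G = 10560 (G = (32*(23 + 32))*6 = (32*55)*6 = 1760*6 = 10560)
sqrt(G + (-24 + f)**2) = sqrt(10560 + (-24 + 89)**2) = sqrt(10560 + 65**2) = sqrt(10560 + 4225) = sqrt(14785)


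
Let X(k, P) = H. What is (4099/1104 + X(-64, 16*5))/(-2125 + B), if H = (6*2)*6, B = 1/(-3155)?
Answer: -37673855/1057375872 ≈ -0.035630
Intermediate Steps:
B = -1/3155 ≈ -0.00031696
H = 72 (H = 12*6 = 72)
X(k, P) = 72
(4099/1104 + X(-64, 16*5))/(-2125 + B) = (4099/1104 + 72)/(-2125 - 1/3155) = (4099*(1/1104) + 72)/(-6704376/3155) = (4099/1104 + 72)*(-3155/6704376) = (83587/1104)*(-3155/6704376) = -37673855/1057375872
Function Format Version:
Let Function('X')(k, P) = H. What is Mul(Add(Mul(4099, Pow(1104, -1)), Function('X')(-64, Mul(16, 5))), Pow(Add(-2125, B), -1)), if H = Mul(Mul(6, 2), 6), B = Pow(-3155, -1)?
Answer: Rational(-37673855, 1057375872) ≈ -0.035630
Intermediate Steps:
B = Rational(-1, 3155) ≈ -0.00031696
H = 72 (H = Mul(12, 6) = 72)
Function('X')(k, P) = 72
Mul(Add(Mul(4099, Pow(1104, -1)), Function('X')(-64, Mul(16, 5))), Pow(Add(-2125, B), -1)) = Mul(Add(Mul(4099, Pow(1104, -1)), 72), Pow(Add(-2125, Rational(-1, 3155)), -1)) = Mul(Add(Mul(4099, Rational(1, 1104)), 72), Pow(Rational(-6704376, 3155), -1)) = Mul(Add(Rational(4099, 1104), 72), Rational(-3155, 6704376)) = Mul(Rational(83587, 1104), Rational(-3155, 6704376)) = Rational(-37673855, 1057375872)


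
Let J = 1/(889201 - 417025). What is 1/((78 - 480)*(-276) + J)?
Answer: 472176/52388871553 ≈ 9.0129e-6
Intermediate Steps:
J = 1/472176 ≈ 2.1179e-6
1/((78 - 480)*(-276) + J) = 1/((78 - 480)*(-276) + 1/472176) = 1/(-402*(-276) + 1/472176) = 1/(110952 + 1/472176) = 1/(52388871553/472176) = 472176/52388871553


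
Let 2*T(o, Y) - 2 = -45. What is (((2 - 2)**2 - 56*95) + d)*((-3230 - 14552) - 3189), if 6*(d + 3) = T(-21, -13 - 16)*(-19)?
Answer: 1322410289/12 ≈ 1.1020e+8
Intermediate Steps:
T(o, Y) = -43/2 (T(o, Y) = 1 + (1/2)*(-45) = 1 - 45/2 = -43/2)
d = 781/12 (d = -3 + (-43/2*(-19))/6 = -3 + (1/6)*(817/2) = -3 + 817/12 = 781/12 ≈ 65.083)
(((2 - 2)**2 - 56*95) + d)*((-3230 - 14552) - 3189) = (((2 - 2)**2 - 56*95) + 781/12)*((-3230 - 14552) - 3189) = ((0**2 - 5320) + 781/12)*(-17782 - 3189) = ((0 - 5320) + 781/12)*(-20971) = (-5320 + 781/12)*(-20971) = -63059/12*(-20971) = 1322410289/12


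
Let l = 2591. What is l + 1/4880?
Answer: 12644081/4880 ≈ 2591.0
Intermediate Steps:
l + 1/4880 = 2591 + 1/4880 = 12644081/4880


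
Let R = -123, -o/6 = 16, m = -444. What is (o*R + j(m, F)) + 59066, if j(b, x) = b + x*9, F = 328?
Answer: 73382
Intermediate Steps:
o = -96 (o = -6*16 = -96)
j(b, x) = b + 9*x
(o*R + j(m, F)) + 59066 = (-96*(-123) + (-444 + 9*328)) + 59066 = (11808 + (-444 + 2952)) + 59066 = (11808 + 2508) + 59066 = 14316 + 59066 = 73382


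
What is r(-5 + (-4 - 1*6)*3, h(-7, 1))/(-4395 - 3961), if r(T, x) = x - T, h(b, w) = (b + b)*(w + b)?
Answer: -119/8356 ≈ -0.014241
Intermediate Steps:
h(b, w) = 2*b*(b + w) (h(b, w) = (2*b)*(b + w) = 2*b*(b + w))
r(-5 + (-4 - 1*6)*3, h(-7, 1))/(-4395 - 3961) = (2*(-7)*(-7 + 1) - (-5 + (-4 - 1*6)*3))/(-4395 - 3961) = (2*(-7)*(-6) - (-5 + (-4 - 6)*3))/(-8356) = (84 - (-5 - 10*3))*(-1/8356) = (84 - (-5 - 30))*(-1/8356) = (84 - 1*(-35))*(-1/8356) = (84 + 35)*(-1/8356) = 119*(-1/8356) = -119/8356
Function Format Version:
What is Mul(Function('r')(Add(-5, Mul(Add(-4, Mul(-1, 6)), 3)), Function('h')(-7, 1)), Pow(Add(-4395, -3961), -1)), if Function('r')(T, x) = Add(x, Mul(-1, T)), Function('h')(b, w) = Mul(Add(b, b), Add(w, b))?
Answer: Rational(-119, 8356) ≈ -0.014241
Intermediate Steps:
Function('h')(b, w) = Mul(2, b, Add(b, w)) (Function('h')(b, w) = Mul(Mul(2, b), Add(b, w)) = Mul(2, b, Add(b, w)))
Mul(Function('r')(Add(-5, Mul(Add(-4, Mul(-1, 6)), 3)), Function('h')(-7, 1)), Pow(Add(-4395, -3961), -1)) = Mul(Add(Mul(2, -7, Add(-7, 1)), Mul(-1, Add(-5, Mul(Add(-4, Mul(-1, 6)), 3)))), Pow(Add(-4395, -3961), -1)) = Mul(Add(Mul(2, -7, -6), Mul(-1, Add(-5, Mul(Add(-4, -6), 3)))), Pow(-8356, -1)) = Mul(Add(84, Mul(-1, Add(-5, Mul(-10, 3)))), Rational(-1, 8356)) = Mul(Add(84, Mul(-1, Add(-5, -30))), Rational(-1, 8356)) = Mul(Add(84, Mul(-1, -35)), Rational(-1, 8356)) = Mul(Add(84, 35), Rational(-1, 8356)) = Mul(119, Rational(-1, 8356)) = Rational(-119, 8356)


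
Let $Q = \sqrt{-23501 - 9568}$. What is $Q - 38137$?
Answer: $-38137 + i \sqrt{33069} \approx -38137.0 + 181.85 i$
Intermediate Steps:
$Q = i \sqrt{33069}$ ($Q = \sqrt{-33069} = i \sqrt{33069} \approx 181.85 i$)
$Q - 38137 = i \sqrt{33069} - 38137 = -38137 + i \sqrt{33069}$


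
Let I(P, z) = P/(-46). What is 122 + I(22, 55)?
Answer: 2795/23 ≈ 121.52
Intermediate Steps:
I(P, z) = -P/46 (I(P, z) = P*(-1/46) = -P/46)
122 + I(22, 55) = 122 - 1/46*22 = 122 - 11/23 = 2795/23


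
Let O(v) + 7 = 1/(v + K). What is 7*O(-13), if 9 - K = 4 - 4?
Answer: -203/4 ≈ -50.750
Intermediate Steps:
K = 9 (K = 9 - (4 - 4) = 9 - 1*0 = 9 + 0 = 9)
O(v) = -7 + 1/(9 + v) (O(v) = -7 + 1/(v + 9) = -7 + 1/(9 + v))
7*O(-13) = 7*((-62 - 7*(-13))/(9 - 13)) = 7*((-62 + 91)/(-4)) = 7*(-¼*29) = 7*(-29/4) = -203/4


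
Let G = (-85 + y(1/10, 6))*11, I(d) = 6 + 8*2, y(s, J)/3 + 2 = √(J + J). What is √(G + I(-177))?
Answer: √(-979 + 66*√3) ≈ 29.406*I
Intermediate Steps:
y(s, J) = -6 + 3*√2*√J (y(s, J) = -6 + 3*√(J + J) = -6 + 3*√(2*J) = -6 + 3*(√2*√J) = -6 + 3*√2*√J)
I(d) = 22 (I(d) = 6 + 16 = 22)
G = -1001 + 66*√3 (G = (-85 + (-6 + 3*√2*√6))*11 = (-85 + (-6 + 6*√3))*11 = (-91 + 6*√3)*11 = -1001 + 66*√3 ≈ -886.68)
√(G + I(-177)) = √((-1001 + 66*√3) + 22) = √(-979 + 66*√3)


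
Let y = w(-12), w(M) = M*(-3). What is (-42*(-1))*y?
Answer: 1512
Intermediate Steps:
w(M) = -3*M
y = 36 (y = -3*(-12) = 36)
(-42*(-1))*y = -42*(-1)*36 = 42*36 = 1512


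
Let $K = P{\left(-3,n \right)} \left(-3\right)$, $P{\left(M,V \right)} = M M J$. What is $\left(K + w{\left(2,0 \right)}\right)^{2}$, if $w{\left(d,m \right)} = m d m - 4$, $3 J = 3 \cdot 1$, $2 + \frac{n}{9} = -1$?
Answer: $961$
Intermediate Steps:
$n = -27$ ($n = -18 + 9 \left(-1\right) = -18 - 9 = -27$)
$J = 1$ ($J = \frac{3 \cdot 1}{3} = \frac{1}{3} \cdot 3 = 1$)
$P{\left(M,V \right)} = M^{2}$ ($P{\left(M,V \right)} = M M 1 = M^{2} \cdot 1 = M^{2}$)
$w{\left(d,m \right)} = -4 + d m^{2}$ ($w{\left(d,m \right)} = d m m - 4 = d m^{2} - 4 = -4 + d m^{2}$)
$K = -27$ ($K = \left(-3\right)^{2} \left(-3\right) = 9 \left(-3\right) = -27$)
$\left(K + w{\left(2,0 \right)}\right)^{2} = \left(-27 - \left(4 - 2 \cdot 0^{2}\right)\right)^{2} = \left(-27 + \left(-4 + 2 \cdot 0\right)\right)^{2} = \left(-27 + \left(-4 + 0\right)\right)^{2} = \left(-27 - 4\right)^{2} = \left(-31\right)^{2} = 961$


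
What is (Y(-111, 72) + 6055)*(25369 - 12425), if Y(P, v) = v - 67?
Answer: 78440640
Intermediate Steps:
Y(P, v) = -67 + v
(Y(-111, 72) + 6055)*(25369 - 12425) = ((-67 + 72) + 6055)*(25369 - 12425) = (5 + 6055)*12944 = 6060*12944 = 78440640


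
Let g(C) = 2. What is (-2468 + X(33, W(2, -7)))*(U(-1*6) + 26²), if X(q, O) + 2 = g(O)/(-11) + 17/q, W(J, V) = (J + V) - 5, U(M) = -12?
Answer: -4919576/3 ≈ -1.6399e+6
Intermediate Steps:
W(J, V) = -5 + J + V
X(q, O) = -24/11 + 17/q (X(q, O) = -2 + (2/(-11) + 17/q) = -2 + (2*(-1/11) + 17/q) = -2 + (-2/11 + 17/q) = -24/11 + 17/q)
(-2468 + X(33, W(2, -7)))*(U(-1*6) + 26²) = (-2468 + (-24/11 + 17/33))*(-12 + 26²) = (-2468 + (-24/11 + 17*(1/33)))*(-12 + 676) = (-2468 + (-24/11 + 17/33))*664 = (-2468 - 5/3)*664 = -7409/3*664 = -4919576/3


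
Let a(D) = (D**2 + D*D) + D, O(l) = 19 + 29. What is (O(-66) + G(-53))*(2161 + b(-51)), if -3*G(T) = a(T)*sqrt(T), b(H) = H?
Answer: 101280 - 3914050*I*sqrt(53) ≈ 1.0128e+5 - 2.8495e+7*I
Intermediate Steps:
O(l) = 48
a(D) = D + 2*D**2 (a(D) = (D**2 + D**2) + D = 2*D**2 + D = D + 2*D**2)
G(T) = -T**(3/2)*(1 + 2*T)/3 (G(T) = -T*(1 + 2*T)*sqrt(T)/3 = -T**(3/2)*(1 + 2*T)/3)
(O(-66) + G(-53))*(2161 + b(-51)) = (48 + (-53)**(3/2)*(-1 - 2*(-53))/3)*(2161 - 51) = (48 + (-53*I*sqrt(53))*(-1 + 106)/3)*2110 = (48 + (1/3)*(-53*I*sqrt(53))*105)*2110 = (48 - 1855*I*sqrt(53))*2110 = 101280 - 3914050*I*sqrt(53)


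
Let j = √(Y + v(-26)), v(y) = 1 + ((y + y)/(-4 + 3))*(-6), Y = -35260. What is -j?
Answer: -I*√35571 ≈ -188.6*I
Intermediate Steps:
v(y) = 1 + 12*y (v(y) = 1 + ((2*y)/(-1))*(-6) = 1 + ((2*y)*(-1))*(-6) = 1 - 2*y*(-6) = 1 + 12*y)
j = I*√35571 (j = √(-35260 + (1 + 12*(-26))) = √(-35260 + (1 - 312)) = √(-35260 - 311) = √(-35571) = I*√35571 ≈ 188.6*I)
-j = -I*√35571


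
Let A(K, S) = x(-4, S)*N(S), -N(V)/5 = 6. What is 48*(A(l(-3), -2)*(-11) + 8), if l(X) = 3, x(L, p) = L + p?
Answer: -94656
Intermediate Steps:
N(V) = -30 (N(V) = -5*6 = -30)
A(K, S) = 120 - 30*S (A(K, S) = (-4 + S)*(-30) = 120 - 30*S)
48*(A(l(-3), -2)*(-11) + 8) = 48*((120 - 30*(-2))*(-11) + 8) = 48*((120 + 60)*(-11) + 8) = 48*(180*(-11) + 8) = 48*(-1980 + 8) = 48*(-1972) = -94656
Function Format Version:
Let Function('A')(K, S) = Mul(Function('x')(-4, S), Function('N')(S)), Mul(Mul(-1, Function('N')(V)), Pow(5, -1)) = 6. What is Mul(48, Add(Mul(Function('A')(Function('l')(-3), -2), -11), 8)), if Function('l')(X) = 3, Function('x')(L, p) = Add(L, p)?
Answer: -94656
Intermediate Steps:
Function('N')(V) = -30 (Function('N')(V) = Mul(-5, 6) = -30)
Function('A')(K, S) = Add(120, Mul(-30, S)) (Function('A')(K, S) = Mul(Add(-4, S), -30) = Add(120, Mul(-30, S)))
Mul(48, Add(Mul(Function('A')(Function('l')(-3), -2), -11), 8)) = Mul(48, Add(Mul(Add(120, Mul(-30, -2)), -11), 8)) = Mul(48, Add(Mul(Add(120, 60), -11), 8)) = Mul(48, Add(Mul(180, -11), 8)) = Mul(48, Add(-1980, 8)) = Mul(48, -1972) = -94656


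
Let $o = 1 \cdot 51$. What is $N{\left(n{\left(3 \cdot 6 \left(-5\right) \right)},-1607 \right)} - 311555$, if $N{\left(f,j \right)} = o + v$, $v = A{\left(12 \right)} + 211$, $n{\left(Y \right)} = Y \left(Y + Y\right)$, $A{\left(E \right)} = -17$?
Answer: $-311310$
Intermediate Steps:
$o = 51$
$n{\left(Y \right)} = 2 Y^{2}$ ($n{\left(Y \right)} = Y 2 Y = 2 Y^{2}$)
$v = 194$ ($v = -17 + 211 = 194$)
$N{\left(f,j \right)} = 245$ ($N{\left(f,j \right)} = 51 + 194 = 245$)
$N{\left(n{\left(3 \cdot 6 \left(-5\right) \right)},-1607 \right)} - 311555 = 245 - 311555 = -311310$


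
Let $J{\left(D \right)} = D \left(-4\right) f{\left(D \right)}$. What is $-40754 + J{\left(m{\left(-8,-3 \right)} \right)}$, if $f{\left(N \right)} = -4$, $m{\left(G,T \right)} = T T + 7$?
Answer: $-40498$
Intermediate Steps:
$m{\left(G,T \right)} = 7 + T^{2}$ ($m{\left(G,T \right)} = T^{2} + 7 = 7 + T^{2}$)
$J{\left(D \right)} = 16 D$ ($J{\left(D \right)} = D \left(-4\right) \left(-4\right) = - 4 D \left(-4\right) = 16 D$)
$-40754 + J{\left(m{\left(-8,-3 \right)} \right)} = -40754 + 16 \left(7 + \left(-3\right)^{2}\right) = -40754 + 16 \left(7 + 9\right) = -40754 + 16 \cdot 16 = -40754 + 256 = -40498$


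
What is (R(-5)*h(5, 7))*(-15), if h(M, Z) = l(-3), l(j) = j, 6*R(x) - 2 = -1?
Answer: 15/2 ≈ 7.5000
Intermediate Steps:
R(x) = ⅙ (R(x) = ⅓ + (⅙)*(-1) = ⅓ - ⅙ = ⅙)
h(M, Z) = -3
(R(-5)*h(5, 7))*(-15) = ((⅙)*(-3))*(-15) = -½*(-15) = 15/2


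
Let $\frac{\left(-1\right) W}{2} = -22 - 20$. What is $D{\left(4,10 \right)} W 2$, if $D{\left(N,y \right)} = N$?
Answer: $672$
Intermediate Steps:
$W = 84$ ($W = - 2 \left(-22 - 20\right) = \left(-2\right) \left(-42\right) = 84$)
$D{\left(4,10 \right)} W 2 = 4 \cdot 84 \cdot 2 = 336 \cdot 2 = 672$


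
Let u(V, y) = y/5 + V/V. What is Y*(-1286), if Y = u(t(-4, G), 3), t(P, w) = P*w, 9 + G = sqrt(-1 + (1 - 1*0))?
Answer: -10288/5 ≈ -2057.6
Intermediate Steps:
G = -9 (G = -9 + sqrt(-1 + (1 - 1*0)) = -9 + sqrt(-1 + (1 + 0)) = -9 + sqrt(-1 + 1) = -9 + sqrt(0) = -9 + 0 = -9)
u(V, y) = 1 + y/5 (u(V, y) = y*(1/5) + 1 = y/5 + 1 = 1 + y/5)
Y = 8/5 (Y = 1 + (1/5)*3 = 1 + 3/5 = 8/5 ≈ 1.6000)
Y*(-1286) = (8/5)*(-1286) = -10288/5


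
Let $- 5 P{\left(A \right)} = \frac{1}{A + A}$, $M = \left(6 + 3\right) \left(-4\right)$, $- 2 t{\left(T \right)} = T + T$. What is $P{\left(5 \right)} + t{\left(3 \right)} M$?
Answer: $\frac{5399}{50} \approx 107.98$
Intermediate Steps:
$t{\left(T \right)} = - T$ ($t{\left(T \right)} = - \frac{T + T}{2} = - \frac{2 T}{2} = - T$)
$M = -36$ ($M = 9 \left(-4\right) = -36$)
$P{\left(A \right)} = - \frac{1}{10 A}$ ($P{\left(A \right)} = - \frac{1}{5 \left(A + A\right)} = - \frac{1}{5 \cdot 2 A} = - \frac{\frac{1}{2} \frac{1}{A}}{5} = - \frac{1}{10 A}$)
$P{\left(5 \right)} + t{\left(3 \right)} M = - \frac{1}{10 \cdot 5} + \left(-1\right) 3 \left(-36\right) = \left(- \frac{1}{10}\right) \frac{1}{5} - -108 = - \frac{1}{50} + 108 = \frac{5399}{50}$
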